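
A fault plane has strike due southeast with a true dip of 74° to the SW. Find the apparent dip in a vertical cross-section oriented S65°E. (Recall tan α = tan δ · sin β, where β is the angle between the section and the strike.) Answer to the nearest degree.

The strike is due southeast and the section trends S65°E; the acute angle between them is β = 20°.
tan α = tan 74° × sin 20° = 3.4874 × 0.3420 = 1.1928
α = arctan(1.1928) = 50.02°

50°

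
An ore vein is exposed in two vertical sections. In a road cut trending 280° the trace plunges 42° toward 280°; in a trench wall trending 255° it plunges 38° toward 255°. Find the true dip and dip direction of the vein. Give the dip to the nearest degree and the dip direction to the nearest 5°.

true dip 42°, dip direction 285°

Each apparent-dip line lies in the plane. As unit vectors (x east, y north, z up), v₁ plunges 42°→280° and v₂ plunges 38°→255°.
The plane normal is n = v₁ × v₂ ∝ (-0.216, 0.059, 0.247).
True dip = arccos(n_z / |n|) = arccos(0.7418) = 42.1°.
The horizontal component of n points toward azimuth atan2(n_x, n_y) = 285°, the dip direction.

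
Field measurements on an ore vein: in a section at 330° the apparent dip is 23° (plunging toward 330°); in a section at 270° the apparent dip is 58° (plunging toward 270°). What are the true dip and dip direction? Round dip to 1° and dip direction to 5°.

true dip 59°, dip direction 255°

Represent each trace as a vector plunging at its apparent dip toward its trend (east-north-up frame): v₁ = (-0.460, 0.797, -0.391), v₂ = (-0.530, -0.000, -0.848).
Cross product v₁ × v₂ gives the pole to the plane: n ∝ (-0.676, -0.183, 0.422).
tan δ = √(n_x²+n_y²)/n_z = 0.700/0.422, so δ = 58.9°.
The horizontal component of n points toward azimuth atan2(n_x, n_y) = 255°, the dip direction.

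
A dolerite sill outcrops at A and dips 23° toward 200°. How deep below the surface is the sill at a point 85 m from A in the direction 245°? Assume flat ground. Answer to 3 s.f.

25.5 m

The hole lies 45° from the dip direction, so the down-dip offset is 85 × cos 45° = 60.10 m.
Depth = down-dip offset × tan(dip) = 60.10 × tan 23° = 60.10 × 0.4245
Depth = 25.51 m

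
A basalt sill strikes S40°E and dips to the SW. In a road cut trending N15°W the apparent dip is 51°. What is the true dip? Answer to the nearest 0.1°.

71.1°

The section is 25° from the strike.
tan(true dip) = tan 51° / sin 25° = 2.9220
true dip = arctan 2.9220 = 71.11°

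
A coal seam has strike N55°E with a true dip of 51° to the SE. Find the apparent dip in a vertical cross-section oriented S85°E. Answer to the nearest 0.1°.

38.4°

Angle between strike (N55°E) and section (S85°E): β = 40°.
tan(apparent dip) = tan 51° · sin 40° = 0.7938
apparent dip = arctan 0.7938 = 38.44°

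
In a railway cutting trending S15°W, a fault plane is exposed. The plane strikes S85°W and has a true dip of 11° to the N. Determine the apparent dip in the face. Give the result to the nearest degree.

10°

The strike is S85°W and the section trends S15°W; the acute angle between them is β = 70°.
tan α = tan 11° × sin 70° = 0.1944 × 0.9397 = 0.1827
apparent dip = arctan 0.1827 = 10.35°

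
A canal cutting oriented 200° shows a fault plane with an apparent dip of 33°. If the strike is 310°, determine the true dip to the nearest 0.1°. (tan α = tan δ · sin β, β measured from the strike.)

The section is 70° from the strike.
tan(true dip) = tan 33° / sin 70° = 0.6911
δ = arctan(0.6911) = 34.65°

34.6°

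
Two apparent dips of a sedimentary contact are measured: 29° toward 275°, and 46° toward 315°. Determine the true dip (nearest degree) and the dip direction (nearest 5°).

true dip 48°, dip direction 335°

The two traces are lines in the plane: v₁ = (sin 275°·cos 29°, cos 275°·cos 29°, −sin 29°), v₂ = (sin 315°·cos 46°, cos 315°·cos 46°, −sin 46°).
Cross product v₁ × v₂ gives the pole to the plane: n ∝ (-0.183, 0.389, 0.391).
Dip δ = arctan(|n_h|/n_z) = arctan(0.430/0.391) = 47.7°.
Dip direction = atan2(-0.183, 0.389) = 335° (azimuth of n's horizontal projection).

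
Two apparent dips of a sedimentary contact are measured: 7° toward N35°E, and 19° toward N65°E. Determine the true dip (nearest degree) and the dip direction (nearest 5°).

Represent each trace as a vector plunging at its apparent dip toward its trend (east-north-up frame): v₁ = (0.569, 0.813, -0.122), v₂ = (0.857, 0.400, -0.326).
The plane normal is n = v₁ × v₂ ∝ (0.216, -0.081, 0.469).
True dip = arccos(n_z / |n|) = arccos(0.8974) = 26.2°.
Dip direction = atan2(0.216, -0.081) = 111° (azimuth of n's horizontal projection).

true dip 26°, dip direction 110°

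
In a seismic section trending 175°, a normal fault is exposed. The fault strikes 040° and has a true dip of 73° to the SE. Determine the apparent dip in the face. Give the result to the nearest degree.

67°

Angle between strike (040°) and section (175°): β = 45°.
tan α = tan 73° × sin 45° = 3.2709 × 0.7071 = 2.3128
α = arctan(2.3128) = 66.62°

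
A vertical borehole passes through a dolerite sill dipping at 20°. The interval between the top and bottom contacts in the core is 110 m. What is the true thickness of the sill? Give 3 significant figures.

True thickness t = h · cos(dip) = 110 × cos 20°
t = 110 × 0.9397 = 103.366 m

103 m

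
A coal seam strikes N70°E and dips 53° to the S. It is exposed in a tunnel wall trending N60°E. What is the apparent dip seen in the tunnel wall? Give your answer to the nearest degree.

The strike is N70°E and the section trends N60°E; the acute angle between them is β = 10°.
tan α = tan 53° × sin 10° = 1.3270 × 0.1736 = 0.2304
apparent dip = arctan 0.2304 = 12.98°

13°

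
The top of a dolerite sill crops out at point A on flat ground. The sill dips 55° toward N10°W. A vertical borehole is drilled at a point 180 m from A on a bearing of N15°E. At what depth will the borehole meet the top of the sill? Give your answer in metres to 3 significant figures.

233 m

The hole lies 25° from the dip direction, so the down-dip offset is 180 × cos 25° = 163.14 m.
Depth = down-dip offset × tan(dip) = 163.14 × tan 55° = 163.14 × 1.4281
Depth = 232.98 m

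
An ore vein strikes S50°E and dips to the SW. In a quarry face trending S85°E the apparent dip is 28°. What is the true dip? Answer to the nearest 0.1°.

42.8°

β = acute angle between strike S50°E and section S85°E = 35°.
tan δ = tan α / sin β = tan 28° / sin 35° = 0.5317 / 0.5736 = 0.9270
δ = arctan(0.9270) = 42.83°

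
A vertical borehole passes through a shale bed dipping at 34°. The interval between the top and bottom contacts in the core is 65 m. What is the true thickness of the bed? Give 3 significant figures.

True thickness t = h · cos(dip) = 65 × cos 34°
t = 65 × 0.8290 = 53.887 m

53.9 m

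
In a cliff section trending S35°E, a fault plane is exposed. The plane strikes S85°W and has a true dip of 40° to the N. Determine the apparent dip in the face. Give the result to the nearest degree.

The strike is S85°W and the section trends S35°E; the acute angle between them is β = 60°.
tan(apparent dip) = tan 40° · sin 60° = 0.7267
apparent dip = arctan 0.7267 = 36.01°

36°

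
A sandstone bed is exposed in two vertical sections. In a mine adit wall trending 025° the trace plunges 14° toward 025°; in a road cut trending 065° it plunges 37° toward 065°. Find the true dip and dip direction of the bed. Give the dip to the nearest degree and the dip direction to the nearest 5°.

Represent each trace as a vector plunging at its apparent dip toward its trend (east-north-up frame): v₁ = (0.410, 0.879, -0.242), v₂ = (0.724, 0.338, -0.602).
Cross product v₁ × v₂ gives the pole to the plane: n ∝ (0.448, -0.072, 0.498).
True dip = arccos(n_z / |n|) = arccos(0.7396) = 42.3°.
Dip direction = atan2(0.448, -0.072) = 99° (azimuth of n's horizontal projection).

true dip 42°, dip direction 100°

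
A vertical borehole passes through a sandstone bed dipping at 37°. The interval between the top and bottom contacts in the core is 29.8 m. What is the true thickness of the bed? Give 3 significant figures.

23.8 m

True thickness t = h · cos(dip) = 29.8 × cos 37°
t = 29.8 × 0.7986 = 23.799 m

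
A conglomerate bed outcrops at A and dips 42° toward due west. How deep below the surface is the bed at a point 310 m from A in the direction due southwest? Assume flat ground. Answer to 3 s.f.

The hole lies 45° from the dip direction, so the down-dip offset is 310 × cos 45° = 219.20 m.
Depth = down-dip offset × tan(dip) = 219.20 × tan 42° = 219.20 × 0.9004
Depth = 197.37 m

197 m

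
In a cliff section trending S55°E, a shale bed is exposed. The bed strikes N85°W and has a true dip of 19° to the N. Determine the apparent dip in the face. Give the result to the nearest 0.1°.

Angle between strike (N85°W) and section (S55°E): β = 30°.
tan(apparent dip) = tan 19° · sin 30° = 0.1722
α = arctan(0.1722) = 9.77°

9.8°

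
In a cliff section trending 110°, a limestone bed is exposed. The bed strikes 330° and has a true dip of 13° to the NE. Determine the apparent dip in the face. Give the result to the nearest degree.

8°

The strike is 330° and the section trends 110°; the acute angle between them is β = 40°.
tan α = tan 13° × sin 40° = 0.2309 × 0.6428 = 0.1484
apparent dip = arctan 0.1484 = 8.44°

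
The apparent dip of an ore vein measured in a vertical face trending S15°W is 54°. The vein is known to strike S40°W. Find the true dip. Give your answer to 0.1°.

72.9°

β = acute angle between strike S40°W and section S15°W = 25°.
tan(true dip) = tan 54° / sin 25° = 3.2568
δ = arctan(3.2568) = 72.93°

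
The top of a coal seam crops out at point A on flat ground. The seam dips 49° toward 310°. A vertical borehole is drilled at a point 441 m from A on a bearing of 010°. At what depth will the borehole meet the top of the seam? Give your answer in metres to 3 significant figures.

The hole lies 60° from the dip direction, so the down-dip offset is 441 × cos 60° = 220.50 m.
Depth = down-dip offset × tan(dip) = 220.50 × tan 49° = 220.50 × 1.1504
Depth = 253.66 m

254 m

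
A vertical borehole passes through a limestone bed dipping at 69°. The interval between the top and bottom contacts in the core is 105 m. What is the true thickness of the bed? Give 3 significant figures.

True thickness t = h · cos(dip) = 105 × cos 69°
t = 105 × 0.3584 = 37.629 m

37.6 m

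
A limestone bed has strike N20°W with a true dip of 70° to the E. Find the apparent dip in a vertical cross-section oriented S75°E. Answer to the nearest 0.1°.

66.0°

The strike is N20°W and the section trends S75°E; the acute angle between them is β = 55°.
tan(apparent dip) = tan 70° · sin 55° = 2.2506
α = arctan(2.2506) = 66.04°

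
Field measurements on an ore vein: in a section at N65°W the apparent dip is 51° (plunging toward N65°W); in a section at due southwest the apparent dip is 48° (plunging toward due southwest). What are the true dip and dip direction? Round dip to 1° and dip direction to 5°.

Each apparent-dip line lies in the plane. As unit vectors (x east, y north, z up), v₁ plunges 51°→N65°W and v₂ plunges 48°→due southwest.
The plane normal is n = v₁ × v₂ ∝ (-0.565, -0.056, 0.396).
tan δ = √(n_x²+n_y²)/n_z = 0.568/0.396, so δ = 55.1°.
Dip direction = azimuth of (n_x, n_y) = atan2(-0.565, -0.056) = 264°.

true dip 55°, dip direction 265°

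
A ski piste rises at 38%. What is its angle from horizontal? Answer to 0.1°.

tan θ = 38/100 = 0.3800
θ = arctan(0.3800) = 20.81°

20.8°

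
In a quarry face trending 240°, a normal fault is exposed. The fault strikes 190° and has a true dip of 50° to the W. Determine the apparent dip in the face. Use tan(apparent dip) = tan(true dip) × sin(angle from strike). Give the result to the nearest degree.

The section lies 50° from the strike.
tan α = tan 50° × sin 50° = 1.1918 × 0.7660 = 0.9129
α = arctan(0.9129) = 42.39°

42°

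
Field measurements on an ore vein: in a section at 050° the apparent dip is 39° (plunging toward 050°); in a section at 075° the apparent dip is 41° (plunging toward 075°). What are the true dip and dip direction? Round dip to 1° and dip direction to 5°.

true dip 41°, dip direction 070°

Each apparent-dip line lies in the plane. As unit vectors (x east, y north, z up), v₁ plunges 39°→050° and v₂ plunges 41°→075°.
Cross product v₁ × v₂ gives the pole to the plane: n ∝ (0.205, 0.068, 0.248).
Dip δ = arctan(|n_h|/n_z) = arctan(0.216/0.248) = 41.1°.
The horizontal component of n points toward azimuth atan2(n_x, n_y) = 72°, the dip direction.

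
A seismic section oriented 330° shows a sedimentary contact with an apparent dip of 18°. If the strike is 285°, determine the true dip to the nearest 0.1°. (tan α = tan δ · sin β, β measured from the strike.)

24.7°

β = acute angle between strike 285° and section 330° = 45°.
tan(true dip) = tan 18° / sin 45° = 0.4595
δ = arctan(0.4595) = 24.68°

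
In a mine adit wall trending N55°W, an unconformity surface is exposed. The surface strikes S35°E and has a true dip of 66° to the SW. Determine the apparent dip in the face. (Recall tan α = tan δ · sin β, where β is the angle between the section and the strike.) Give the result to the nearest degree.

38°

The strike is S35°E and the section trends N55°W; the acute angle between them is β = 20°.
tan α = tan 66° × sin 20° = 2.2460 × 0.3420 = 0.7682
α = arctan(0.7682) = 37.53°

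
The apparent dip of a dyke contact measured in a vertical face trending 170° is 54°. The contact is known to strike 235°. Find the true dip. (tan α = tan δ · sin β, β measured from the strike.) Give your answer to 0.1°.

56.6°

The section is 65° from the strike.
tan(true dip) = tan 54° / sin 65° = 1.5187
true dip = arctan 1.5187 = 56.64°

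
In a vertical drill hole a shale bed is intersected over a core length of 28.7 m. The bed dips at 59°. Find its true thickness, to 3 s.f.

14.8 m

True thickness t = h · cos(dip) = 28.7 × cos 59°
t = 28.7 × 0.5150 = 14.782 m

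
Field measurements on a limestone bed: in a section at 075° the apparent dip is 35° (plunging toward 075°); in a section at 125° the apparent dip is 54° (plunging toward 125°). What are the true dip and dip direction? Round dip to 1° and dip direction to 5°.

true dip 54°, dip direction 135°

The two traces are lines in the plane: v₁ = (sin 75°·cos 35°, cos 75°·cos 35°, −sin 35°), v₂ = (sin 125°·cos 54°, cos 125°·cos 54°, −sin 54°).
The plane normal is n = v₁ × v₂ ∝ (0.365, -0.364, 0.369).
tan δ = √(n_x²+n_y²)/n_z = 0.515/0.369, so δ = 54.4°.
Dip direction = atan2(0.365, -0.364) = 135° (azimuth of n's horizontal projection).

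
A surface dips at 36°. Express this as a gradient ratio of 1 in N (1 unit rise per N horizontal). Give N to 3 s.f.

1 : N means tan θ = 1/N, so N = 1/tan 36° = 1/0.7265

1 in 1.38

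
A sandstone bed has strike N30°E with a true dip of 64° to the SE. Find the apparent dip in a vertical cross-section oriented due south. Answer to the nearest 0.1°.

The strike is N30°E and the section trends due south; the acute angle between them is β = 30°.
tan(apparent dip) = tan 64° · sin 30° = 1.0252
apparent dip = arctan 1.0252 = 45.71°

45.7°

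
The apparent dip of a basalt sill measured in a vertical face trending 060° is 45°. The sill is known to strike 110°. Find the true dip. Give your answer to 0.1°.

52.5°

The section is 50° from the strike.
tan(true dip) = tan 45° / sin 50° = 1.3054
true dip = arctan 1.3054 = 52.55°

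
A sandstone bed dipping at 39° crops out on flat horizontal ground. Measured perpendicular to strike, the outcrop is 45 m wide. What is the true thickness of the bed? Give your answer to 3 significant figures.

True thickness t = w · sin(dip) = 45 × sin 39°
t = 45 × 0.6293 = 28.319 m

28.3 m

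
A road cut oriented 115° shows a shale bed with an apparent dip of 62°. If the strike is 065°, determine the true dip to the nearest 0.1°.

β = acute angle between strike 065° and section 115° = 50°.
tan δ = tan α / sin β = tan 62° / sin 50° = 1.8807 / 0.7660 = 2.4551
δ = arctan(2.4551) = 67.84°

67.8°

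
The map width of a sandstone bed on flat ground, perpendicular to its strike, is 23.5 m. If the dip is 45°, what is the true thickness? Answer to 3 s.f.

True thickness t = w · sin(dip) = 23.5 × sin 45°
t = 23.5 × 0.7071 = 16.617 m

16.6 m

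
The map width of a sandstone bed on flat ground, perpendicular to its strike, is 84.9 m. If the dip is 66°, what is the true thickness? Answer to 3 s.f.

77.6 m

True thickness t = w · sin(dip) = 84.9 × sin 66°
t = 84.9 × 0.9135 = 77.560 m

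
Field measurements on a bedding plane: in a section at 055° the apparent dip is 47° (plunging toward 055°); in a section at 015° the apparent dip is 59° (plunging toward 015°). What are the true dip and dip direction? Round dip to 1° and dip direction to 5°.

Represent each trace as a vector plunging at its apparent dip toward its trend (east-north-up frame): v₁ = (0.559, 0.391, -0.731), v₂ = (0.133, 0.497, -0.857).
The plane normal is n = v₁ × v₂ ∝ (0.029, 0.381, 0.226).
True dip = arccos(n_z / |n|) = arccos(0.5084) = 59.4°.
Dip direction = atan2(0.029, 0.381) = 4° (azimuth of n's horizontal projection).

true dip 59°, dip direction 005°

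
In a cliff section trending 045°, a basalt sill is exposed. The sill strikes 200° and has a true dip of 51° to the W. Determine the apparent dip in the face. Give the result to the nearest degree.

Angle between strike (200°) and section (045°): β = 25°.
tan α = tan 51° × sin 25° = 1.2349 × 0.4226 = 0.5219
α = arctan(0.5219) = 27.56°

28°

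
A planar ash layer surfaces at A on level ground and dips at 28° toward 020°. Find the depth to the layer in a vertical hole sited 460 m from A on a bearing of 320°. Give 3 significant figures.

122 m

The hole lies 60° from the dip direction, so the down-dip offset is 460 × cos 60° = 230.00 m.
Depth = down-dip offset × tan(dip) = 230.00 × tan 28° = 230.00 × 0.5317
Depth = 122.29 m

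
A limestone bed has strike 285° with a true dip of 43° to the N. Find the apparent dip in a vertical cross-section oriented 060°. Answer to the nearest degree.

33°

The section lies 45° from the strike.
tan α = tan 43° × sin 45° = 0.9325 × 0.7071 = 0.6594
α = arctan(0.6594) = 33.40°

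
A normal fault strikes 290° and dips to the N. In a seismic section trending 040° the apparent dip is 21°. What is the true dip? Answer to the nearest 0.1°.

The section is 70° from the strike.
tan δ = tan α / sin β = tan 21° / sin 70° = 0.3839 / 0.9397 = 0.4085
true dip = arctan 0.4085 = 22.22°

22.2°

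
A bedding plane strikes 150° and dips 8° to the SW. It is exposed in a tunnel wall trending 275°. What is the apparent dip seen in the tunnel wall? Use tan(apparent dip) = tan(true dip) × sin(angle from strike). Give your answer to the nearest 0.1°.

6.6°

The strike is 150° and the section trends 275°; the acute angle between them is β = 55°.
tan α = tan 8° × sin 55° = 0.1405 × 0.8192 = 0.1151
α = arctan(0.1151) = 6.57°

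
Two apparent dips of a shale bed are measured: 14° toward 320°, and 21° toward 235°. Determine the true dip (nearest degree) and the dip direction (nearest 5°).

true dip 24°, dip direction 265°

Each apparent-dip line lies in the plane. As unit vectors (x east, y north, z up), v₁ plunges 14°→320° and v₂ plunges 21°→235°.
Cross product v₁ × v₂ gives the pole to the plane: n ∝ (-0.396, -0.039, 0.902).
tan δ = √(n_x²+n_y²)/n_z = 0.398/0.902, so δ = 23.8°.
Dip direction = atan2(-0.396, -0.039) = 264° (azimuth of n's horizontal projection).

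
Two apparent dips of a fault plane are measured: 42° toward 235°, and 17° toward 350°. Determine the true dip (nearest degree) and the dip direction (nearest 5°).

The two traces are lines in the plane: v₁ = (sin 235°·cos 42°, cos 235°·cos 42°, −sin 42°), v₂ = (sin 350°·cos 17°, cos 350°·cos 17°, −sin 17°).
The plane normal is n = v₁ × v₂ ∝ (-0.755, 0.067, 0.644).
Dip δ = arctan(|n_h|/n_z) = arctan(0.758/0.644) = 49.6°.
Dip direction = azimuth of (n_x, n_y) = atan2(-0.755, 0.067) = 275°.

true dip 50°, dip direction 275°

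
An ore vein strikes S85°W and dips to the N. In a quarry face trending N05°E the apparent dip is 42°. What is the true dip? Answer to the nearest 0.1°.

42.4°

The section is 80° from the strike.
tan(true dip) = tan 42° / sin 80° = 0.9143
δ = arctan(0.9143) = 42.44°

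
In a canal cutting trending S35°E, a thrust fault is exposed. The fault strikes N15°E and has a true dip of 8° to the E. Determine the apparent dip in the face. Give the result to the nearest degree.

6°

The strike is N15°E and the section trends S35°E; the acute angle between them is β = 50°.
tan α = tan 8° × sin 50° = 0.1405 × 0.7660 = 0.1077
apparent dip = arctan 0.1077 = 6.14°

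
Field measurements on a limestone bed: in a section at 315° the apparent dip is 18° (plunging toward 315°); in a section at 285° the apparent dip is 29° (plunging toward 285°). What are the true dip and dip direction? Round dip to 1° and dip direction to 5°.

Each apparent-dip line lies in the plane. As unit vectors (x east, y north, z up), v₁ plunges 18°→315° and v₂ plunges 29°→285°.
Cross product v₁ × v₂ gives the pole to the plane: n ∝ (-0.256, -0.065, 0.416).
tan δ = √(n_x²+n_y²)/n_z = 0.264/0.416, so δ = 32.4°.
Dip direction = azimuth of (n_x, n_y) = atan2(-0.256, -0.065) = 256°.

true dip 32°, dip direction 255°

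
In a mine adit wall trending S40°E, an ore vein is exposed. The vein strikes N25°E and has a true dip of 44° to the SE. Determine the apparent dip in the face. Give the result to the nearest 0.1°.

41.2°

The section lies 65° from the strike.
tan α = tan 44° × sin 65° = 0.9657 × 0.9063 = 0.8752
α = arctan(0.8752) = 41.19°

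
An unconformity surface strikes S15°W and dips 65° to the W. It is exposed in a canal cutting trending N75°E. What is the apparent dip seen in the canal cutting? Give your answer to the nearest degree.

Angle between strike (S15°W) and section (N75°E): β = 60°.
tan α = tan 65° × sin 60° = 2.1445 × 0.8660 = 1.8572
apparent dip = arctan 1.8572 = 61.70°

62°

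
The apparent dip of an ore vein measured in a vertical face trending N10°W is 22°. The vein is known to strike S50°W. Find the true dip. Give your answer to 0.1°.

β = acute angle between strike S50°W and section N10°W = 60°.
tan δ = tan α / sin β = tan 22° / sin 60° = 0.4040 / 0.8660 = 0.4665
δ = arctan(0.4665) = 25.01°

25.0°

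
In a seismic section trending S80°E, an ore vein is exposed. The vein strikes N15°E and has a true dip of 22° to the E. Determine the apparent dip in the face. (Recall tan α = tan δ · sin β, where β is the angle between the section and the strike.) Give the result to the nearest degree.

The section lies 85° from the strike.
tan α = tan 22° × sin 85° = 0.4040 × 0.9962 = 0.4025
apparent dip = arctan 0.4025 = 21.92°

22°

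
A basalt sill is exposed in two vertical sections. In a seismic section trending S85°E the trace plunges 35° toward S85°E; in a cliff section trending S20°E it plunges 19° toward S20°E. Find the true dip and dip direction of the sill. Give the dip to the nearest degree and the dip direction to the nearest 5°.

Each apparent-dip line lies in the plane. As unit vectors (x east, y north, z up), v₁ plunges 35°→S85°E and v₂ plunges 19°→S20°E.
n = v₁ × v₂ = (0.486, -0.080, 0.702) (taken with n_z > 0).
tan δ = √(n_x²+n_y²)/n_z = 0.493/0.702, so δ = 35.1°.
Dip direction = azimuth of (n_x, n_y) = atan2(0.486, -0.080) = 99°.

true dip 35°, dip direction 100°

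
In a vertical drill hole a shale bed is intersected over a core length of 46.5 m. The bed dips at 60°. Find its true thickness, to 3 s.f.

True thickness t = h · cos(dip) = 46.5 × cos 60°
t = 46.5 × 0.5000 = 23.250 m

23.3 m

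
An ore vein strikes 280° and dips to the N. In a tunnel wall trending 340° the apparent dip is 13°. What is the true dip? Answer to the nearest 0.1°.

The section is 60° from the strike.
tan(true dip) = tan 13° / sin 60° = 0.2666
true dip = arctan 0.2666 = 14.93°

14.9°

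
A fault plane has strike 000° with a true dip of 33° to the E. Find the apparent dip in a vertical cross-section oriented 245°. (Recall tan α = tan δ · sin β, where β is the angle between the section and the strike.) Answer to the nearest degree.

30°

The strike is 000° and the section trends 245°; the acute angle between them is β = 65°.
tan α = tan 33° × sin 65° = 0.6494 × 0.9063 = 0.5886
apparent dip = arctan 0.5886 = 30.48°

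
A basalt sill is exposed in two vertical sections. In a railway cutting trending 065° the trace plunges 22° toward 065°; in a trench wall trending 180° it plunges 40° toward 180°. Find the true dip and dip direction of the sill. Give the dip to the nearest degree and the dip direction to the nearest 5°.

Represent each trace as a vector plunging at its apparent dip toward its trend (east-north-up frame): v₁ = (0.840, 0.392, -0.375), v₂ = (0.000, -0.766, -0.643).
n = v₁ × v₂ = (0.539, -0.540, 0.644) (taken with n_z > 0).
tan δ = √(n_x²+n_y²)/n_z = 0.763/0.644, so δ = 49.8°.
Dip direction = azimuth of (n_x, n_y) = atan2(0.539, -0.540) = 135°.

true dip 50°, dip direction 135°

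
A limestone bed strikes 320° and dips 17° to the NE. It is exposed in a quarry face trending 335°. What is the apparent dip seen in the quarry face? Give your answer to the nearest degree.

The strike is 320° and the section trends 335°; the acute angle between them is β = 15°.
tan(apparent dip) = tan 17° · sin 15° = 0.0791
apparent dip = arctan 0.0791 = 4.52°

5°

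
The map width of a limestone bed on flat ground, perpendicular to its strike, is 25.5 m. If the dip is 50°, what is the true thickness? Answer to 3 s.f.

True thickness t = w · sin(dip) = 25.5 × sin 50°
t = 25.5 × 0.7660 = 19.534 m

19.5 m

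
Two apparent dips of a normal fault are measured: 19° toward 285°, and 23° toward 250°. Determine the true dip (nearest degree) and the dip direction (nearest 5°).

true dip 23°, dip direction 250°

The two traces are lines in the plane: v₁ = (sin 285°·cos 19°, cos 285°·cos 19°, −sin 19°), v₂ = (sin 250°·cos 23°, cos 250°·cos 23°, −sin 23°).
n = v₁ × v₂ = (-0.198, -0.075, 0.499) (taken with n_z > 0).
Dip δ = arctan(|n_h|/n_z) = arctan(0.212/0.499) = 23.0°.
Dip direction = atan2(-0.198, -0.075) = 249° (azimuth of n's horizontal projection).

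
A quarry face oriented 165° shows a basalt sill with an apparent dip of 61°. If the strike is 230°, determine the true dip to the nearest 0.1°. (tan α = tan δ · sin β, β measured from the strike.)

The section is 65° from the strike.
tan δ = tan α / sin β = tan 61° / sin 65° = 1.8040 / 0.9063 = 1.9905
true dip = arctan 1.9905 = 63.33°

63.3°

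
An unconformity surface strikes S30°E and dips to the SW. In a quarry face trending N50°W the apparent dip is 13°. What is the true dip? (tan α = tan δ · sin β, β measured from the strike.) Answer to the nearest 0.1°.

34.0°

The section is 20° from the strike.
tan δ = tan α / sin β = tan 13° / sin 20° = 0.2309 / 0.3420 = 0.6750
true dip = arctan 0.6750 = 34.02°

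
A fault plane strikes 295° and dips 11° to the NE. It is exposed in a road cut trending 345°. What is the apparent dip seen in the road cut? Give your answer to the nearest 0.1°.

The strike is 295° and the section trends 345°; the acute angle between them is β = 50°.
tan α = tan 11° × sin 50° = 0.1944 × 0.7660 = 0.1489
apparent dip = arctan 0.1489 = 8.47°

8.5°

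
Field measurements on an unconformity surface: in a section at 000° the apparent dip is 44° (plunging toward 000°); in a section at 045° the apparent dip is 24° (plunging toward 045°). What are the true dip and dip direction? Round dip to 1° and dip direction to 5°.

Represent each trace as a vector plunging at its apparent dip toward its trend (east-north-up frame): v₁ = (0.000, 0.719, -0.695), v₂ = (0.646, 0.646, -0.407).
Cross product v₁ × v₂ gives the pole to the plane: n ∝ (-0.156, 0.449, 0.465).
True dip = arccos(n_z / |n|) = arccos(0.6992) = 45.6°.
Dip direction = atan2(-0.156, 0.449) = 341° (azimuth of n's horizontal projection).

true dip 46°, dip direction 340°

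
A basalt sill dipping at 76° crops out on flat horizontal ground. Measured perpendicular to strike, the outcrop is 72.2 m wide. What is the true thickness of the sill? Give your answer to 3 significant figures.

70.1 m

True thickness t = w · sin(dip) = 72.2 × sin 76°
t = 72.2 × 0.9703 = 70.055 m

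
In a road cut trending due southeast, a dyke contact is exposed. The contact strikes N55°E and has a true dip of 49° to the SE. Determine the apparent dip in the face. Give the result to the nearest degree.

Angle between strike (N55°E) and section (due southeast): β = 80°.
tan(apparent dip) = tan 49° · sin 80° = 1.1329
α = arctan(1.1329) = 48.57°

49°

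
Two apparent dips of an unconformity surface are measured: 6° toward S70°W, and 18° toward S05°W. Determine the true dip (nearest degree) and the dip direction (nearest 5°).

true dip 18°, dip direction 180°

Represent each trace as a vector plunging at its apparent dip toward its trend (east-north-up frame): v₁ = (-0.935, -0.340, -0.105), v₂ = (-0.083, -0.947, -0.309).
Cross product v₁ × v₂ gives the pole to the plane: n ∝ (0.006, -0.280, 0.857).
tan δ = √(n_x²+n_y²)/n_z = 0.280/0.857, so δ = 18.1°.
Dip direction = azimuth of (n_x, n_y) = atan2(0.006, -0.280) = 179°.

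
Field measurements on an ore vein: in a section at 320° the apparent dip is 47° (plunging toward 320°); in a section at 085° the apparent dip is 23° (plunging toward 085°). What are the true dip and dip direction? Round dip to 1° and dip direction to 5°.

The two traces are lines in the plane: v₁ = (sin 320°·cos 47°, cos 320°·cos 47°, −sin 47°), v₂ = (sin 85°·cos 23°, cos 85°·cos 23°, −sin 23°).
Cross product v₁ × v₂ gives the pole to the plane: n ∝ (0.145, 0.842, 0.514).
True dip = arccos(n_z / |n|) = arccos(0.5157) = 59.0°.
Dip direction = atan2(0.145, 0.842) = 10° (azimuth of n's horizontal projection).

true dip 59°, dip direction 010°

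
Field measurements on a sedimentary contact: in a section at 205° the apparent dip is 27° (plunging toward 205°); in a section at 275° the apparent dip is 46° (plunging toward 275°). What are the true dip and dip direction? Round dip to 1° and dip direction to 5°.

Each apparent-dip line lies in the plane. As unit vectors (x east, y north, z up), v₁ plunges 27°→205° and v₂ plunges 46°→275°.
n = v₁ × v₂ = (-0.608, -0.043, 0.582) (taken with n_z > 0).
Dip δ = arctan(|n_h|/n_z) = arctan(0.610/0.582) = 46.4°.
The horizontal component of n points toward azimuth atan2(n_x, n_y) = 266°, the dip direction.

true dip 46°, dip direction 265°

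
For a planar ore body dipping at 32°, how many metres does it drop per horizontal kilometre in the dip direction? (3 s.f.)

drop per km = 1000 × tan 32° = 1000 × 0.6249

625 m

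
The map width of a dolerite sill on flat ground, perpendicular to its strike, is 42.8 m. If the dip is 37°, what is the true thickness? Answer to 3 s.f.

25.8 m

True thickness t = w · sin(dip) = 42.8 × sin 37°
t = 42.8 × 0.6018 = 25.758 m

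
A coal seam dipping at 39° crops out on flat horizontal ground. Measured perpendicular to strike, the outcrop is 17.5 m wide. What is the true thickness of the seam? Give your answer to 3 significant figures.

True thickness t = w · sin(dip) = 17.5 × sin 39°
t = 17.5 × 0.6293 = 11.013 m

11.0 m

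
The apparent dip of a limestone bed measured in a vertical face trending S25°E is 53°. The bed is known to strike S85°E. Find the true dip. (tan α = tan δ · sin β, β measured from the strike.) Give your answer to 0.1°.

56.9°

β = acute angle between strike S85°E and section S25°E = 60°.
tan(true dip) = tan 53° / sin 60° = 1.5323
δ = arctan(1.5323) = 56.87°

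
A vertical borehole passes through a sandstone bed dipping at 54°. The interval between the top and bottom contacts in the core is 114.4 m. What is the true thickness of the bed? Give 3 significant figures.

67.2 m

True thickness t = h · cos(dip) = 114.4 × cos 54°
t = 114.4 × 0.5878 = 67.243 m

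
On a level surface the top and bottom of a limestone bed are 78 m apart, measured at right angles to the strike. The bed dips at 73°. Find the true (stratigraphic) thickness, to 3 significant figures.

True thickness t = w · sin(dip) = 78 × sin 73°
t = 78 × 0.9563 = 74.592 m

74.6 m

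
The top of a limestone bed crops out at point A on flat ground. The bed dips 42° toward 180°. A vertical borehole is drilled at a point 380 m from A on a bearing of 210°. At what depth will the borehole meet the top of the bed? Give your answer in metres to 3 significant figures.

296 m

The hole lies 30° from the dip direction, so the down-dip offset is 380 × cos 30° = 329.09 m.
Depth = down-dip offset × tan(dip) = 329.09 × tan 42° = 329.09 × 0.9004
Depth = 296.31 m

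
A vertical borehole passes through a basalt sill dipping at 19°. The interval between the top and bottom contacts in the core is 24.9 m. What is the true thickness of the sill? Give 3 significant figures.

True thickness t = h · cos(dip) = 24.9 × cos 19°
t = 24.9 × 0.9455 = 23.543 m

23.5 m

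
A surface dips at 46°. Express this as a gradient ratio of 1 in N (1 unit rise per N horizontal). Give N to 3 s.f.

1 in 0.966

1 : N means tan θ = 1/N, so N = 1/tan 46° = 1/1.0355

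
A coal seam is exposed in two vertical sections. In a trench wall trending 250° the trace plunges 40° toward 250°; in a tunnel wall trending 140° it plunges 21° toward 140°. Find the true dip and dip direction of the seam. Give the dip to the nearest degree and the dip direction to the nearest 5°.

Each apparent-dip line lies in the plane. As unit vectors (x east, y north, z up), v₁ plunges 40°→250° and v₂ plunges 21°→140°.
n = v₁ × v₂ = (-0.366, -0.644, 0.672) (taken with n_z > 0).
Dip δ = arctan(|n_h|/n_z) = arctan(0.740/0.672) = 47.8°.
Dip direction = azimuth of (n_x, n_y) = atan2(-0.366, -0.644) = 210°.

true dip 48°, dip direction 210°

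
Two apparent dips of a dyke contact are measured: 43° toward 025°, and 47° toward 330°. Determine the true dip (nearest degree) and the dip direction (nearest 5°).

true dip 49°, dip direction 350°

The two traces are lines in the plane: v₁ = (sin 25°·cos 43°, cos 25°·cos 43°, −sin 43°), v₂ = (sin 330°·cos 47°, cos 330°·cos 47°, −sin 47°).
The plane normal is n = v₁ × v₂ ∝ (-0.082, 0.459, 0.409).
Dip δ = arctan(|n_h|/n_z) = arctan(0.466/0.409) = 48.7°.
Dip direction = azimuth of (n_x, n_y) = atan2(-0.082, 0.459) = 350°.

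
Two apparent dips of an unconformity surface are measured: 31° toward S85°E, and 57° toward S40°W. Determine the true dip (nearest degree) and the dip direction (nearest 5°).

true dip 67°, dip direction 170°

Represent each trace as a vector plunging at its apparent dip toward its trend (east-north-up frame): v₁ = (0.854, -0.075, -0.515), v₂ = (-0.350, -0.417, -0.839).
The plane normal is n = v₁ × v₂ ∝ (0.152, -0.896, 0.382).
Dip δ = arctan(|n_h|/n_z) = arctan(0.909/0.382) = 67.2°.
Dip direction = atan2(0.152, -0.896) = 170° (azimuth of n's horizontal projection).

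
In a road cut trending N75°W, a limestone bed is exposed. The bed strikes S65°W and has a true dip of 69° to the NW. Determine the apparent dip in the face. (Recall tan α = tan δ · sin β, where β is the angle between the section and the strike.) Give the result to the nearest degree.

59°

Angle between strike (S65°W) and section (N75°W): β = 40°.
tan α = tan 69° × sin 40° = 2.6051 × 0.6428 = 1.6745
α = arctan(1.6745) = 59.15°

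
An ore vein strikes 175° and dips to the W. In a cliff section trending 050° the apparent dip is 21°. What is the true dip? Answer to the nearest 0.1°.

β = acute angle between strike 175° and section 050° = 55°.
tan δ = tan α / sin β = tan 21° / sin 55° = 0.3839 / 0.8192 = 0.4686
true dip = arctan 0.4686 = 25.11°

25.1°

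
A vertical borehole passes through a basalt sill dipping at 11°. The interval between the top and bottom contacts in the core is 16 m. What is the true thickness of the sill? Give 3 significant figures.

15.7 m

True thickness t = h · cos(dip) = 16 × cos 11°
t = 16 × 0.9816 = 15.706 m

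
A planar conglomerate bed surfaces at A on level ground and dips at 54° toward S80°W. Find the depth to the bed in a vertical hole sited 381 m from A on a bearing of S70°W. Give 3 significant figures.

The hole lies 10° from the dip direction, so the down-dip offset is 381 × cos 10° = 375.21 m.
Depth = down-dip offset × tan(dip) = 375.21 × tan 54° = 375.21 × 1.3764
Depth = 516.43 m

516 m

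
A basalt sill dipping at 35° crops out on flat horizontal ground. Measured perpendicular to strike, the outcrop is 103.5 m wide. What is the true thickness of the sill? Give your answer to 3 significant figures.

59.4 m

True thickness t = w · sin(dip) = 103.5 × sin 35°
t = 103.5 × 0.5736 = 59.365 m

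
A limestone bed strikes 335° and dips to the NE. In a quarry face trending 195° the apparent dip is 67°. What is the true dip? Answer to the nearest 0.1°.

74.7°

β = acute angle between strike 335° and section 195° = 40°.
tan(true dip) = tan 67° / sin 40° = 3.6651
true dip = arctan 3.6651 = 74.74°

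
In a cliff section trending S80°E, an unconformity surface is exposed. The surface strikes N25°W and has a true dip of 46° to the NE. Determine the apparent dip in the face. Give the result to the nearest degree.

40°

Angle between strike (N25°W) and section (S80°E): β = 55°.
tan α = tan 46° × sin 55° = 1.0355 × 0.8192 = 0.8483
α = arctan(0.8483) = 40.31°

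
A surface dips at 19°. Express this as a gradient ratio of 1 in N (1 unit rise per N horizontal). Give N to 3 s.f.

1 in 2.90

1 : N means tan θ = 1/N, so N = 1/tan 19° = 1/0.3443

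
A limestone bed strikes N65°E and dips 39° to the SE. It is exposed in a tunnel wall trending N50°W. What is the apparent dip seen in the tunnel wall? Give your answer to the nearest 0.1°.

Angle between strike (N65°E) and section (N50°W): β = 65°.
tan(apparent dip) = tan 39° · sin 65° = 0.7339
apparent dip = arctan 0.7339 = 36.28°

36.3°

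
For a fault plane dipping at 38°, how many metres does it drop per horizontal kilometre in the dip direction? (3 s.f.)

drop per km = 1000 × tan 38° = 1000 × 0.7813

781 m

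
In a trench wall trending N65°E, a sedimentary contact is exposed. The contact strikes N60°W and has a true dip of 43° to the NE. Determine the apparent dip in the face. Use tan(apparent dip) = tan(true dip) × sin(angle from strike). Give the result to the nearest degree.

37°

Angle between strike (N60°W) and section (N65°E): β = 55°.
tan α = tan 43° × sin 55° = 0.9325 × 0.8192 = 0.7639
α = arctan(0.7639) = 37.38°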